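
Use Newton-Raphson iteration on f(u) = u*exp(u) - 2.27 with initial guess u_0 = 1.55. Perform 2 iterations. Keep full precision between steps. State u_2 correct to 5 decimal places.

f'(u) = (u+1)*exp(u)
u_0 = 1.550000: f = 5.032779, f' = 12.014249 → u_1 = 1.550000 - (5.032779)/(12.014249) = 1.131099
u_1 = 1.131099: f = 1.235345, f' = 6.604406 → u_2 = 1.131099 - (1.235345)/(6.604406) = 0.944051

0.94405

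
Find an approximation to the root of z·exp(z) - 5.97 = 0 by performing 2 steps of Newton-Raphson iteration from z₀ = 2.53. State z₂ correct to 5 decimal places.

f'(z) = (z + 1)·exp(z)
z_0 = 2.530000: f = 25.790371, f' = 44.313877 → z_1 = 2.530000 - (25.790371)/(44.313877) = 1.948007
z_1 = 1.948007: f = 7.694670, f' = 20.679362 → z_2 = 1.948007 - (7.694670)/(20.679362) = 1.575913

1.57591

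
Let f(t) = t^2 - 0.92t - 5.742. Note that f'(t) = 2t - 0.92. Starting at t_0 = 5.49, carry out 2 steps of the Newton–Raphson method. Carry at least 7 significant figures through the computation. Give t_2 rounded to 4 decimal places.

Newton update: t ← t − f(t)/f'(t).
t_0 = 5.490000: f = 19.347300, f' = 10.060000 → t_1 = 5.490000 - (19.347300)/(10.060000) = 3.566809
t_1 = 3.566809: f = 3.698663, f' = 6.213618 → t_2 = 3.566809 - (3.698663)/(6.213618) = 2.971558

2.9716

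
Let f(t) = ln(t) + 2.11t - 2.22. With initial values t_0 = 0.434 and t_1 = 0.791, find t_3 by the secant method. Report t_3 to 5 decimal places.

1.03396

f(t_0) = -2.138971, f(t_1) = -0.785447
t_2 = 0.791000 - (-0.785447)·(0.791000 - 0.434000)/(-0.785447 - (-2.138971)) = 0.998166; f(t_2) = -0.115704
t_3 = 0.998166 - (-0.115704)·(0.998166 - 0.791000)/(-0.115704 - (-0.785447)) = 1.033956; f(t_3) = -0.004960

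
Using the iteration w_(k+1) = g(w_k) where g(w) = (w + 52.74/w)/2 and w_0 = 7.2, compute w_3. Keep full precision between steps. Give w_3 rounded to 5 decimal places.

7.26223

w_1 = g(7.200000) = 7.262500
w_2 = g(7.262500) = 7.262231
w_3 = g(7.262231) = 7.262231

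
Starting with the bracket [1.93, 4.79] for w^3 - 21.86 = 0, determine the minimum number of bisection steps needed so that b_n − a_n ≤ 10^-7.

25

Initial width b − a = 4.79 − 1.93 = 2.860000.
After n steps the width is (b−a)/2^n; need (b−a)/2^n ≤ 10^-7.
So n ≥ log₂(2.860000/10^-7) = log₂(28600000.0000) ≈ 24.7695.
Hence n = 25.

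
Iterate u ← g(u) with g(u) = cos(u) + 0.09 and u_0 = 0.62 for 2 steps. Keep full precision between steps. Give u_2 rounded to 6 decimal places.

0.708567

u_1 = g(0.620000) = 0.903878
u_2 = g(0.903878) = 0.708567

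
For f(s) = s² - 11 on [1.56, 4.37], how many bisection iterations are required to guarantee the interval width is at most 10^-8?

Initial width b − a = 4.37 − 1.56 = 2.810000.
After n steps the width is (b−a)/2^n; need (b−a)/2^n ≤ 10^-8.
So n ≥ log₂(2.810000/10^-8) = log₂(281000000.0000) ≈ 28.0660.
Hence n = 29.

29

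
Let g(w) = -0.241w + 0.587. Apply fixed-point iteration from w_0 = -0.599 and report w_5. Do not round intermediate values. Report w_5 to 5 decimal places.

w_1 = g(-0.599000) = 0.731359
w_2 = g(0.731359) = 0.410742
w_3 = g(0.410742) = 0.488011
w_4 = g(0.488011) = 0.469389
w_5 = g(0.469389) = 0.473877

0.47388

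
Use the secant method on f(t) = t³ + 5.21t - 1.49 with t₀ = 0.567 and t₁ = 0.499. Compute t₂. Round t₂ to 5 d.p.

0.29548

f(t_0) = 1.646354, f(t_1) = 1.234041
t_2 = 0.499000 - (1.234041)·(0.499000 - 0.567000)/(1.234041 - (1.646354)) = 0.295478; f(t_2) = 0.075236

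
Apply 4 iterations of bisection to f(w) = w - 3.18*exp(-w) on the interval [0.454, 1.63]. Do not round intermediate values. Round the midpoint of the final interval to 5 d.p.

1.07875

f(0.454000) = -1.565563, f(1.630000) = 1.006944 (opposite signs)
step 1: m = 1.042000, f(m) = -0.079740 < 0 → root in [1.042000, 1.630000]
step 2: m = 1.336000, f(m) = 0.499993 > 0 → root in [1.042000, 1.336000]
step 3: m = 1.189000, f(m) = 0.220608 > 0 → root in [1.042000, 1.189000]
step 4: m = 1.115500, f(m) = 0.073251 > 0 → root in [1.042000, 1.115500]
Midpoint of [1.042000, 1.115500] = 1.078750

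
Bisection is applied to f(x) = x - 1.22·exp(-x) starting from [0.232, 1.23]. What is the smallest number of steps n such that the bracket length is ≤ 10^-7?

24

Initial width b − a = 1.23 − 0.232 = 0.998000.
After n steps the width is (b−a)/2^n; need (b−a)/2^n ≤ 10^-7.
So n ≥ log₂(0.998000/10^-7) = log₂(9980000.0000) ≈ 23.2506.
Hence n = 24.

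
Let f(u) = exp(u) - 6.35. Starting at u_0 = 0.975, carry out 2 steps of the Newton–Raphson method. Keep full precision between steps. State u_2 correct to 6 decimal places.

f'(u) = exp(u)
u_0 = 0.975000: f = -3.698833, f' = 2.651167 → u_1 = 0.975000 - (-3.698833)/(2.651167) = 2.370171
u_1 = 2.370171: f = 4.349226, f' = 10.699226 → u_2 = 2.370171 - (4.349226)/(10.699226) = 1.963672

1.963672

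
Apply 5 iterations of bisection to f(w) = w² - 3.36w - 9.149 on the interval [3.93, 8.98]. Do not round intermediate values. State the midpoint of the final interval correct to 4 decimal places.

f(3.930000) = -6.908900, f(8.980000) = 41.318600 (opposite signs)
step 1: m = 6.455000, f(m) = 10.829225 > 0 → root in [3.930000, 6.455000]
step 2: m = 5.192500, f(m) = 0.366256 > 0 → root in [3.930000, 5.192500]
step 3: m = 4.561250, f(m) = -3.669798 < 0 → root in [4.561250, 5.192500]
step 4: m = 4.876875, f(m) = -1.751390 < 0 → root in [4.876875, 5.192500]
step 5: m = 5.034688, f(m) = -0.717472 < 0 → root in [5.034688, 5.192500]
Midpoint of [5.034688, 5.192500] = 5.113594

5.1136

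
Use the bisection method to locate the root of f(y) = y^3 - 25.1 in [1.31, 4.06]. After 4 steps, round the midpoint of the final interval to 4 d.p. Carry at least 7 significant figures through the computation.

f(1.310000) = -22.851909, f(4.060000) = 41.823416 (opposite signs)
step 1: m = 2.685000, f(m) = -5.743231 < 0 → root in [2.685000, 4.060000]
step 2: m = 3.372500, f(m) = 13.257993 > 0 → root in [2.685000, 3.372500]
step 3: m = 3.028750, f(m) = 2.683713 > 0 → root in [2.685000, 3.028750]
step 4: m = 2.856875, f(m) = -1.782944 < 0 → root in [2.856875, 3.028750]
Midpoint of [2.856875, 3.028750] = 2.942812

2.9428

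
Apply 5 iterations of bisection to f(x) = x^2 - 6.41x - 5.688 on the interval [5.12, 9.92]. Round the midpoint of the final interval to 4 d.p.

f(5.120000) = -12.292800, f(9.920000) = 29.131200 (opposite signs)
step 1: m = 7.520000, f(m) = 2.659200 > 0 → root in [5.120000, 7.520000]
step 2: m = 6.320000, f(m) = -6.256800 < 0 → root in [6.320000, 7.520000]
step 3: m = 6.920000, f(m) = -2.158800 < 0 → root in [6.920000, 7.520000]
step 4: m = 7.220000, f(m) = 0.160200 > 0 → root in [6.920000, 7.220000]
step 5: m = 7.070000, f(m) = -1.021800 < 0 → root in [7.070000, 7.220000]
Midpoint of [7.070000, 7.220000] = 7.145000

7.1450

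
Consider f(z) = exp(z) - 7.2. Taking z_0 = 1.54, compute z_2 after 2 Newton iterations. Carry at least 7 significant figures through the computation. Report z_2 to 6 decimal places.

f'(z) = exp(z)
z_0 = 1.540000: f = -2.535410, f' = 4.664590 → z_1 = 1.540000 - (-2.535410)/(4.664590) = 2.083544
z_1 = 2.083544: f = 0.832887, f' = 8.032887 → z_2 = 2.083544 - (0.832887)/(8.032887) = 1.979859

1.979859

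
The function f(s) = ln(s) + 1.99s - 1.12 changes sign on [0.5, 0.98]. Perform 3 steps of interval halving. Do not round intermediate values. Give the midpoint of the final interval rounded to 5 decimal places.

0.71000

f(0.500000) = -0.818147, f(0.980000) = 0.809997 (opposite signs)
step 1: m = 0.740000, f(m) = 0.051495 > 0 → root in [0.500000, 0.740000]
step 2: m = 0.620000, f(m) = -0.364236 < 0 → root in [0.620000, 0.740000]
step 3: m = 0.680000, f(m) = -0.152462 < 0 → root in [0.680000, 0.740000]
Midpoint of [0.680000, 0.740000] = 0.710000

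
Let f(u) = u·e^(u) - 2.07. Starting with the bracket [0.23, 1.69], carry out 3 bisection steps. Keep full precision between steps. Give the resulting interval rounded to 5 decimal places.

[0.77750, 0.96000]

f(0.230000) = -1.780522, f(1.690000) = 7.088922 (opposite signs)
step 1: m = 0.960000, f(m) = 0.437229 > 0 → root in [0.230000, 0.960000]
step 2: m = 0.595000, f(m) = -0.991247 < 0 → root in [0.595000, 0.960000]
step 3: m = 0.777500, f(m) = -0.378140 < 0 → root in [0.777500, 0.960000]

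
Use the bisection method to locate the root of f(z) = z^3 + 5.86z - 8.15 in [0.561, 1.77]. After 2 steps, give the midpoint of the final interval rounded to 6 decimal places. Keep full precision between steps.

f(0.561000) = -4.685982, f(1.770000) = 7.767433 (opposite signs)
step 1: m = 1.165500, f(m) = 0.263034 > 0 → root in [0.561000, 1.165500]
step 2: m = 0.863250, f(m) = -2.448061 < 0 → root in [0.863250, 1.165500]
Midpoint of [0.863250, 1.165500] = 1.014375

1.014375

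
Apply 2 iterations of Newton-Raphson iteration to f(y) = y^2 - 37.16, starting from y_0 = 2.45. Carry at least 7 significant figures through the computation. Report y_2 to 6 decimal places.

Newton update: y ← y − f(y)/f'(y).
f'(y) = 2y
y_0 = 2.450000: f = -31.157500, f' = 4.900000 → y_1 = 2.450000 - (-31.157500)/(4.900000) = 8.808673
y_1 = 8.808673: f = 40.432728, f' = 17.617347 → y_2 = 8.808673 - (40.432728)/(17.617347) = 6.513621

6.513621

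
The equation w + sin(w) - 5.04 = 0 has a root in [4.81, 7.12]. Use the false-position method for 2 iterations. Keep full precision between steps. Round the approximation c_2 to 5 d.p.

False-position update: c = (a·f(b) − b·f(a))/(f(b) − f(a)); replace the endpoint whose sign matches f(c).
f(4.810000) = -1.225240, f(7.120000) = 2.822513
step 1: c = 5.509228, f(c) = -0.229742 < 0 → new bracket [5.509228, 7.120000]
step 2: c = 5.630471, f(c) = -0.016875 < 0 → new bracket [5.630471, 7.120000]

5.63047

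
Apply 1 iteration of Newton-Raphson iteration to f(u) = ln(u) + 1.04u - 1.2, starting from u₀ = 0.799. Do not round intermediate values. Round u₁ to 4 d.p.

f'(u) = 1/u + 1.04
u_0 = 0.799000: f = -0.593434, f' = 2.291564 → u_1 = 0.799000 - (-0.593434)/(2.291564) = 1.057965

1.0580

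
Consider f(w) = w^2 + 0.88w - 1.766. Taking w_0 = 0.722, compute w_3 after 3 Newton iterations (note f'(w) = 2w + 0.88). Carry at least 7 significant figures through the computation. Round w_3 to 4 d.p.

0.9599

Newton update: w ← w − f(w)/f'(w).
w_0 = 0.722000: f = -0.609356, f' = 2.324000 → w_1 = 0.722000 - (-0.609356)/(2.324000) = 0.984201
w_1 = 0.984201: f = 0.068750, f' = 2.848403 → w_2 = 0.984201 - (0.068750)/(2.848403) = 0.960065
w_2 = 0.960065: f = 0.000583, f' = 2.800130 → w_3 = 0.960065 - (0.000583)/(2.800130) = 0.959857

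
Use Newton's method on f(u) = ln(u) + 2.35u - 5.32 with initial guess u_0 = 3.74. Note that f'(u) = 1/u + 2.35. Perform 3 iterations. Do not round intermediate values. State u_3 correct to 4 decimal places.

Newton update: u ← u − f(u)/f'(u).
u_0 = 3.740000: f = 4.788086, f' = 2.617380 → u_1 = 3.740000 - (4.788086)/(2.617380) = 1.910657
u_1 = 1.910657: f = -0.182509, f' = 2.873380 → u_2 = 1.910657 - (-0.182509)/(2.873380) = 1.974174
u_2 = 1.974174: f = -0.000541, f' = 2.856541 → u_3 = 1.974174 - (-0.000541)/(2.856541) = 1.974363

1.9744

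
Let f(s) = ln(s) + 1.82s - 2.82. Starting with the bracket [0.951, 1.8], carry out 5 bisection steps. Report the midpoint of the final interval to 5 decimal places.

f(0.951000) = -1.139421, f(1.800000) = 1.043787 (opposite signs)
step 1: m = 1.375500, f(m) = 0.002227 > 0 → root in [0.951000, 1.375500]
step 2: m = 1.163250, f(m) = -0.551667 < 0 → root in [1.163250, 1.375500]
step 3: m = 1.269375, f(m) = -0.271213 < 0 → root in [1.269375, 1.375500]
step 4: m = 1.322437, f(m) = -0.133687 < 0 → root in [1.322437, 1.375500]
step 5: m = 1.348969, f(m) = -0.065536 < 0 → root in [1.348969, 1.375500]
Midpoint of [1.348969, 1.375500] = 1.362234

1.36223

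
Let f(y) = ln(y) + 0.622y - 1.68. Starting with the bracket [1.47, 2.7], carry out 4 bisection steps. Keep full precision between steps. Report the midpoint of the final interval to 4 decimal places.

f(1.470000) = -0.380398, f(2.700000) = 0.992652 (opposite signs)
step 1: m = 2.085000, f(m) = 0.351639 > 0 → root in [1.470000, 2.085000]
step 2: m = 1.777500, f(m) = 0.000813 > 0 → root in [1.470000, 1.777500]
step 3: m = 1.623750, f(m) = -0.185289 < 0 → root in [1.623750, 1.777500]
step 4: m = 1.700625, f(m) = -0.091215 < 0 → root in [1.700625, 1.777500]
Midpoint of [1.700625, 1.777500] = 1.739062

1.7391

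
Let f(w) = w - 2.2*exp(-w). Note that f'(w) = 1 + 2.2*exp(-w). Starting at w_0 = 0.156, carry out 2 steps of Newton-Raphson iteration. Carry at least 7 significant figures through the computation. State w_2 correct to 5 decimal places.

w_0 = 0.156000: f = -1.726230, f' = 2.882230 → w_1 = 0.156000 - (-1.726230)/(2.882230) = 0.754922
w_1 = 0.754922: f = -0.279183, f' = 2.034104 → w_2 = 0.754922 - (-0.279183)/(2.034104) = 0.892173

0.89217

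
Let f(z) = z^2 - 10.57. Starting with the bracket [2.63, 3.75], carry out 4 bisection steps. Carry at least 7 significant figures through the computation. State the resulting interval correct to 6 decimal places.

f(2.630000) = -3.653100, f(3.750000) = 3.492500 (opposite signs)
step 1: m = 3.190000, f(m) = -0.393900 < 0 → root in [3.190000, 3.750000]
step 2: m = 3.470000, f(m) = 1.470900 > 0 → root in [3.190000, 3.470000]
step 3: m = 3.330000, f(m) = 0.518900 > 0 → root in [3.190000, 3.330000]
step 4: m = 3.260000, f(m) = 0.057600 > 0 → root in [3.190000, 3.260000]

[3.190000, 3.260000]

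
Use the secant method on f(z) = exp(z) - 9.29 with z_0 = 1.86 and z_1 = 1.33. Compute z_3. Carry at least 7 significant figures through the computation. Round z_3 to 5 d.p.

2.12740

f(z_0) = -2.866263, f(z_1) = -5.508957
z_2 = 1.330000 - (-5.508957)·(1.330000 - 1.860000)/(-5.508957 - (-2.866263)) = 2.434838; f(z_2) = 2.123965
z_3 = 2.434838 - (2.123965)·(2.434838 - 1.330000)/(2.123965 - (-5.508957)) = 2.127401; f(z_3) = -0.896972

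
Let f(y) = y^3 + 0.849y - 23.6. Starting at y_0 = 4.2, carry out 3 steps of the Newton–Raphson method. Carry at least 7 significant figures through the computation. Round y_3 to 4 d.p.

f'(y) = 3y^2 + 0.849
y_0 = 4.200000: f = 54.053800, f' = 53.769000 → y_1 = 4.200000 - (54.053800)/(53.769000) = 3.194703
y_1 = 3.194703: f = 11.717857, f' = 31.467387 → y_2 = 3.194703 - (11.717857)/(31.467387) = 2.822322
y_2 = 2.822322: f = 1.277368, f' = 24.745509 → y_3 = 2.822322 - (1.277368)/(24.745509) = 2.770702

2.7707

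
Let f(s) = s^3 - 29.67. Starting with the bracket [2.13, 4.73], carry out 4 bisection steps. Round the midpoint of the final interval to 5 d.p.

3.02375

f(2.130000) = -20.006403, f(4.730000) = 76.153817 (opposite signs)
step 1: m = 3.430000, f(m) = 10.683607 > 0 → root in [2.130000, 3.430000]
step 2: m = 2.780000, f(m) = -8.185048 < 0 → root in [2.780000, 3.430000]
step 3: m = 3.105000, f(m) = 0.265383 > 0 → root in [2.780000, 3.105000]
step 4: m = 2.942500, f(m) = -4.192934 < 0 → root in [2.942500, 3.105000]
Midpoint of [2.942500, 3.105000] = 3.023750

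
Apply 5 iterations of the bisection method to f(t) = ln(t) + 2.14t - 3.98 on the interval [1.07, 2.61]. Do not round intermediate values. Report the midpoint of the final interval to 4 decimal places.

1.6234

f(1.070000) = -1.622541, f(2.610000) = 2.564750 (opposite signs)
step 1: m = 1.840000, f(m) = 0.567366 > 0 → root in [1.070000, 1.840000]
step 2: m = 1.455000, f(m) = -0.491294 < 0 → root in [1.455000, 1.840000]
step 3: m = 1.647500, f(m) = 0.044909 > 0 → root in [1.455000, 1.647500]
step 4: m = 1.551250, f(m) = -0.221264 < 0 → root in [1.551250, 1.647500]
step 5: m = 1.599375, f(m) = -0.087725 < 0 → root in [1.599375, 1.647500]
Midpoint of [1.599375, 1.647500] = 1.623438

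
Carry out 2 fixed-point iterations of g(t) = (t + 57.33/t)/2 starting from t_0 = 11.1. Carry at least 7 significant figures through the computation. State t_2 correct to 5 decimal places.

t_1 = g(11.100000) = 8.132432
t_2 = g(8.132432) = 7.590992

7.59099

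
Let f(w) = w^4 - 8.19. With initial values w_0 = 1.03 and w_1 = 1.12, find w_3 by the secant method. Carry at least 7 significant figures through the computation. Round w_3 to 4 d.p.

f(w_0) = -7.064491, f(w_1) = -6.616481
w_2 = 1.120000 - (-6.616481)·(1.120000 - 1.030000)/(-6.616481 - (-7.064491)) = 2.449172; f(w_2) = 27.791348
w_3 = 2.449172 - (27.791348)·(2.449172 - 1.120000)/(27.791348 - (-6.616481)) = 1.375594; f(w_3) = -4.609354

1.3756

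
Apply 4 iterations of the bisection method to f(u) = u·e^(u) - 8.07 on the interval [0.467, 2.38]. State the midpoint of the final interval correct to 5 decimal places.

1.60284

f(0.467000) = -7.325041, f(2.380000) = 17.645669 (opposite signs)
step 1: m = 1.423500, f(m) = -2.160161 < 0 → root in [1.423500, 2.380000]
step 2: m = 1.901750, f(m) = 4.667170 > 0 → root in [1.423500, 1.901750]
step 3: m = 1.662625, f(m) = 0.697246 > 0 → root in [1.423500, 1.662625]
step 4: m = 1.543063, f(m) = -0.850169 < 0 → root in [1.543063, 1.662625]
Midpoint of [1.543063, 1.662625] = 1.602844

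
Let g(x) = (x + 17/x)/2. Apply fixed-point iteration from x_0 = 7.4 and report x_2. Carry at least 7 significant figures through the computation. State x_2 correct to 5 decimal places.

x_1 = g(7.400000) = 4.848649
x_2 = g(4.848649) = 4.177390

4.17739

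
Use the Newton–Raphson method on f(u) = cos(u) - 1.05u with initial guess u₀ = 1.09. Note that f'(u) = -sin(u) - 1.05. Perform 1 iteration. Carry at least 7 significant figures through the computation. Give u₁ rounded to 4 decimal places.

0.7378

u_0 = 1.090000: f = -0.682015, f' = -1.936627 → u_1 = 1.090000 - (-0.682015)/(-1.936627) = 0.737834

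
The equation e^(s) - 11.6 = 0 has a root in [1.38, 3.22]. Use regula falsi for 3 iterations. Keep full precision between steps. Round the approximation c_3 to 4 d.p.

f(1.380000) = -7.625098, f(3.220000) = 13.428120
step 1: c = 2.046415, f(c) = -3.859897 < 0 → new bracket [2.046415, 3.220000]
step 2: c = 2.308441, f(c) = -1.541265 < 0 → new bracket [2.308441, 3.220000]
step 3: c = 2.402297, f(c) = -0.551479 < 0 → new bracket [2.402297, 3.220000]

2.4023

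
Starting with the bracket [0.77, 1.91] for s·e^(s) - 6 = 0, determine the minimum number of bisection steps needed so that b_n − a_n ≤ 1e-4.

14

Initial width b − a = 1.91 − 0.77 = 1.140000.
After n steps the width is (b−a)/2^n; need (b−a)/2^n ≤ 1e-4.
So n ≥ log₂(1.140000/1e-4) = log₂(11400.0000) ≈ 13.4767.
Hence n = 14.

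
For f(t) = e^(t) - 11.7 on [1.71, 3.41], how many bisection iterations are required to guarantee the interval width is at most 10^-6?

Initial width b − a = 3.41 − 1.71 = 1.700000.
After n steps the width is (b−a)/2^n; need (b−a)/2^n ≤ 10^-6.
So n ≥ log₂(1.700000/10^-6) = log₂(1700000.0000) ≈ 20.6971.
Hence n = 21.

21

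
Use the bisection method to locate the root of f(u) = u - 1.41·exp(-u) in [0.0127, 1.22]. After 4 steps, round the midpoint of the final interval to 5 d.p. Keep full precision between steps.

0.72953

f(0.012700) = -1.379506, f(1.220000) = 0.803725 (opposite signs)
step 1: m = 0.616350, f(m) = -0.144925 < 0 → root in [0.616350, 1.220000]
step 2: m = 0.918175, f(m) = 0.355237 > 0 → root in [0.616350, 0.918175]
step 3: m = 0.767262, f(m) = 0.112624 > 0 → root in [0.616350, 0.767262]
step 4: m = 0.691806, f(m) = -0.014140 < 0 → root in [0.691806, 0.767262]
Midpoint of [0.691806, 0.767262] = 0.729534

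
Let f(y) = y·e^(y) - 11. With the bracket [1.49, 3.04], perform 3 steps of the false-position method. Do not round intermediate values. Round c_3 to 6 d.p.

False-position update: c = (a·f(b) − b·f(a))/(f(b) − f(a)); replace the endpoint whose sign matches f(c).
f(1.490000) = -4.388728, f(3.040000) = 52.551939
step 1: c = 1.609467, f(c) = -2.952432 < 0 → new bracket [1.609467, 3.040000]
step 2: c = 1.685561, f(c) = -1.905595 < 0 → new bracket [1.685561, 3.040000]
step 3: c = 1.732956, f(c) = -1.196058 < 0 → new bracket [1.732956, 3.040000]

1.732956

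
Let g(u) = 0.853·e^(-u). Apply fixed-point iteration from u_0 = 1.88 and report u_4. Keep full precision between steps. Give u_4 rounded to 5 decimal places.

u_1 = g(1.880000) = 0.130159
u_2 = g(0.130159) = 0.748896
u_3 = g(0.748896) = 0.403374
u_4 = g(0.403374) = 0.569857

0.56986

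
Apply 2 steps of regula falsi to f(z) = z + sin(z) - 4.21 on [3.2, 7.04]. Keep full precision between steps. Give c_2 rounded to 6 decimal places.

4.711022

f(3.200000) = -1.068374, f(7.040000) = 3.516609
step 1: c = 4.094781, f(c) = -0.930485 < 0 → new bracket [4.094781, 7.040000]
step 2: c = 4.711022, f(c) = -0.498977 < 0 → new bracket [4.711022, 7.040000]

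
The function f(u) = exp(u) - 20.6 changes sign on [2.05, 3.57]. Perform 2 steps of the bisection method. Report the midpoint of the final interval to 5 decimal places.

f(2.050000) = -12.832099, f(3.570000) = 14.916593 (opposite signs)
step 1: m = 2.810000, f(m) = -3.990082 < 0 → root in [2.810000, 3.570000]
step 2: m = 3.190000, f(m) = 3.688427 > 0 → root in [2.810000, 3.190000]
Midpoint of [2.810000, 3.190000] = 3.000000

3.00000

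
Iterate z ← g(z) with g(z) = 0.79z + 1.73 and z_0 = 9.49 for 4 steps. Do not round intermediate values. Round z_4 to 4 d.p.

8.7257

z_1 = g(9.490000) = 9.227100
z_2 = g(9.227100) = 9.019409
z_3 = g(9.019409) = 8.855333
z_4 = g(8.855333) = 8.725713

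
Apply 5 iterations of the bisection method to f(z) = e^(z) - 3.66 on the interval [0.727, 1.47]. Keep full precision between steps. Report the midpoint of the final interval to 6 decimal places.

1.295859

f(0.727000) = -1.591135, f(1.470000) = 0.689235 (opposite signs)
step 1: m = 1.098500, f(m) = -0.660337 < 0 → root in [1.098500, 1.470000]
step 2: m = 1.284250, f(m) = -0.048042 < 0 → root in [1.284250, 1.470000]
step 3: m = 1.377125, f(m) = 0.303490 > 0 → root in [1.284250, 1.377125]
step 4: m = 1.330688, f(m) = 0.123644 > 0 → root in [1.284250, 1.330688]
step 5: m = 1.307469, f(m) = 0.036804 > 0 → root in [1.284250, 1.307469]
Midpoint of [1.284250, 1.307469] = 1.295859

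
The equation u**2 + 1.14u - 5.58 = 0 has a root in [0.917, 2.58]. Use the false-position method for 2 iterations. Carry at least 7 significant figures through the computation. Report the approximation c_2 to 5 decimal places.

1.84060

False-position update: c = (a·f(b) − b·f(a))/(f(b) − f(a)); replace the endpoint whose sign matches f(c).
f(0.917000) = -3.693731, f(2.580000) = 4.017600
step 1: c = 1.713578, f(c) = -0.690173 < 0 → new bracket [1.713578, 2.580000]
step 2: c = 1.840598, f(c) = -0.093919 < 0 → new bracket [1.840598, 2.580000]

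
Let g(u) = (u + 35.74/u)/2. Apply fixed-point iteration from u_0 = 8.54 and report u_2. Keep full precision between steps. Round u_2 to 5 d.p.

u_1 = g(8.540000) = 6.362506
u_2 = g(6.362506) = 5.989895

5.98989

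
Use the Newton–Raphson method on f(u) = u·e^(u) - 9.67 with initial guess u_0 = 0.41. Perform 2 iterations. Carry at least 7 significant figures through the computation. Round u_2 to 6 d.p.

f'(u) = (u + 1)·e^(u)
u_0 = 0.410000: f = -9.052205, f' = 2.124613 → u_1 = 0.410000 - (-9.052205)/(2.124613) = 4.670637
u_1 = 4.670637: f = 488.993864, f' = 605.429575 → u_2 = 4.670637 - (488.993864)/(605.429575) = 3.862956

3.862956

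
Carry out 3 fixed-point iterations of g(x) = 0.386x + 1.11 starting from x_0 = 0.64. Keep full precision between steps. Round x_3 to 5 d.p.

x_1 = g(0.640000) = 1.357040
x_2 = g(1.357040) = 1.633817
x_3 = g(1.633817) = 1.740654

1.74065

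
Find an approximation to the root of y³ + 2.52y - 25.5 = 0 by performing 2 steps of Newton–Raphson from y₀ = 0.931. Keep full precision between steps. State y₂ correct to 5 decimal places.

3.72189

f'(y) = 3y² + 2.52
y_0 = 0.931000: f = -22.346926, f' = 5.120283 → y_1 = 0.931000 - (-22.346926)/(5.120283) = 5.295393
y_1 = 5.295393: f = 136.333466, f' = 86.643550 → y_2 = 5.295393 - (136.333466)/(86.643550) = 3.721895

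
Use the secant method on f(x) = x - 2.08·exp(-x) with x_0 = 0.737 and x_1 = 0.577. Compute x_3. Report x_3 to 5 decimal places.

f(x_0) = -0.258379, f(x_1) = -0.591088
x_2 = 0.577000 - (-0.591088)·(0.577000 - 0.737000)/(-0.591088 - (-0.258379)) = 0.861254; f(x_2) = -0.017819
x_3 = 0.861254 - (-0.017819)·(0.861254 - 0.577000)/(-0.017819 - (-0.591088)) = 0.870090; f(x_3) = -0.001251

0.87009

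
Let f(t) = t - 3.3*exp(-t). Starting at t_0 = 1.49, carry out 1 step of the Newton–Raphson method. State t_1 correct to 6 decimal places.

Newton update: t ← t − f(t)/f'(t).
f'(t) = 1 + 3.3*exp(-t)
t_0 = 1.490000: f = 0.746270, f' = 1.743730 → t_1 = 1.490000 - (0.746270)/(1.743730) = 1.062026

1.062026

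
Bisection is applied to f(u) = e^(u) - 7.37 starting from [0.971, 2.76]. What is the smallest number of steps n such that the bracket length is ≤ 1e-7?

25

Initial width b − a = 2.76 − 0.971 = 1.789000.
After n steps the width is (b−a)/2^n; need (b−a)/2^n ≤ 1e-7.
So n ≥ log₂(1.789000/1e-7) = log₂(17890000.0000) ≈ 24.0927.
Hence n = 25.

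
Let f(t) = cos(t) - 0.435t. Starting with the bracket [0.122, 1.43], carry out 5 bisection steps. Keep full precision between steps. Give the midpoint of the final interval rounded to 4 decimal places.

f(0.122000) = 0.939497, f(1.430000) = -0.481718 (opposite signs)
step 1: m = 0.776000, f(m) = 0.376161 > 0 → root in [0.776000, 1.430000]
step 2: m = 1.103000, f(m) = -0.028885 < 0 → root in [0.776000, 1.103000]
step 3: m = 0.939500, f(m) = 0.181509 > 0 → root in [0.939500, 1.103000]
step 4: m = 1.021250, f(m) = 0.078057 > 0 → root in [1.021250, 1.103000]
step 5: m = 1.062125, f(m) = 0.024993 > 0 → root in [1.062125, 1.103000]
Midpoint of [1.062125, 1.103000] = 1.082562

1.0826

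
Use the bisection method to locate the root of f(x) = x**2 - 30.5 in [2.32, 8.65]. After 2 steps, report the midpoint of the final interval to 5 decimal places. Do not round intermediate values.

6.27625

f(2.320000) = -25.117600, f(8.650000) = 44.322500 (opposite signs)
step 1: m = 5.485000, f(m) = -0.414775 < 0 → root in [5.485000, 8.650000]
step 2: m = 7.067500, f(m) = 19.449556 > 0 → root in [5.485000, 7.067500]
Midpoint of [5.485000, 7.067500] = 6.276250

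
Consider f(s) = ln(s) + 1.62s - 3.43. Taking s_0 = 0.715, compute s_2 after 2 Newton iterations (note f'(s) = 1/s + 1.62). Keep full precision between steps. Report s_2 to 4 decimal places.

s_0 = 0.715000: f = -2.607173, f' = 3.018601 → s_1 = 0.715000 - (-2.607173)/(3.018601) = 1.578702
s_1 = 1.578702: f = -0.415899, f' = 2.253432 → s_2 = 1.578702 - (-0.415899)/(2.253432) = 1.763265

1.7633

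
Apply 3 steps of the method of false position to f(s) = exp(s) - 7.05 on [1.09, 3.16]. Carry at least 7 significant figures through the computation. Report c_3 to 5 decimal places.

1.83893

f(1.090000) = -4.075726, f(3.160000) = 16.520596
step 1: c = 1.499624, f(c) = -2.569995 < 0 → new bracket [1.499624, 3.160000]
step 2: c = 1.723146, f(c) = -1.447877 < 0 → new bracket [1.723146, 3.160000]
step 3: c = 1.838926, f(c) = -0.760223 < 0 → new bracket [1.838926, 3.160000]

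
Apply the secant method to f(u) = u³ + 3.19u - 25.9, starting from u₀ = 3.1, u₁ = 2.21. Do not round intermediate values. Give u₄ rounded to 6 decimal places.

Secant update: u_(k+1) = u_k − f(u_k)·(u_k − u_(k-1))/(f(u_k) − f(u_(k-1))).
f(u_0) = 13.780000, f(u_1) = -8.056239
u_2 = 2.210000 - (-8.056239)·(2.210000 - 3.100000)/(-8.056239 - (13.780000)) = 2.538356; f(u_2) = -1.447387
u_3 = 2.538356 - (-1.447387)·(2.538356 - 2.210000)/(-1.447387 - (-8.056239)) = 2.610268; f(u_3) = 0.211812
u_4 = 2.610268 - (0.211812)·(2.610268 - 2.538356)/(0.211812 - (-1.447387)) = 2.601088; f(u_4) = -0.004463

2.601088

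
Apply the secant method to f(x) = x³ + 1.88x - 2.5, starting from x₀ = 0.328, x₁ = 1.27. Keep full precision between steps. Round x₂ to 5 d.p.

f(x_0) = -1.848072, f(x_1) = 1.935983
x_2 = 1.270000 - (1.935983)·(1.270000 - 0.328000)/(1.935983 - (-1.848072)) = 0.788058; f(x_2) = -0.529040

0.78806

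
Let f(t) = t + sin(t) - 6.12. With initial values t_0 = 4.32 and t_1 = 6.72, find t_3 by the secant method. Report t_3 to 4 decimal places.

Secant update: t_(k+1) = t_k − f(t_k)·(t_k − t_(k-1))/(f(t_k) − f(t_(k-1))).
f(t_0) = -2.723998, f(t_1) = 1.023055
t_2 = 6.720000 - (1.023055)·(6.720000 - 4.320000)/(1.023055 - (-2.723998)) = 6.064730; f(t_2) = -0.271993
t_3 = 6.064730 - (-0.271993)·(6.064730 - 6.720000)/(-0.271993 - (1.023055)) = 6.202353; f(t_3) = 0.001608

6.2024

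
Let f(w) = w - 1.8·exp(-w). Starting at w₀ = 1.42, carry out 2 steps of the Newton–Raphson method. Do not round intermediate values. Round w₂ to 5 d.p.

0.80372

Newton update: w ← w − f(w)/f'(w).
f'(w) = 1 + 1.8·exp(-w)
w_0 = 1.420000: f = 0.984915, f' = 1.435085 → w_1 = 1.420000 - (0.984915)/(1.435085) = 0.733689
w_1 = 0.733689: f = -0.130553, f' = 1.864242 → w_2 = 0.733689 - (-0.130553)/(1.864242) = 0.803719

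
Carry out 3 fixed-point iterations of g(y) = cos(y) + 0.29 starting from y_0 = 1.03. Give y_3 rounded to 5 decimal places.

0.84433

y_1 = g(1.030000) = 0.804819
y_2 = g(0.804819) = 0.983242
y_3 = g(0.983242) = 0.844327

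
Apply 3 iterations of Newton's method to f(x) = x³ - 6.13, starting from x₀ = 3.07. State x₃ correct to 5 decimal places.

1.83327

f'(x) = 3x²
x_0 = 3.070000: f = 22.804443, f' = 28.274700 → x_1 = 3.070000 - (22.804443)/(28.274700) = 2.263468
x_1 = 2.263468: f = 5.466401, f' = 15.369866 → x_2 = 2.263468 - (5.466401)/(15.369866) = 1.907811
x_2 = 1.907811: f = 0.813944, f' = 10.919231 → x_3 = 1.907811 - (0.813944)/(10.919231) = 1.833269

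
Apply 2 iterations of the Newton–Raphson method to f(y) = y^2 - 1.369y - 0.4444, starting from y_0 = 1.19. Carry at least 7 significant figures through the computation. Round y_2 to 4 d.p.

Newton update: y ← y − f(y)/f'(y).
f'(y) = 2y - 1.369
y_0 = 1.190000: f = -0.657410, f' = 1.011000 → y_1 = 1.190000 - (-0.657410)/(1.011000) = 1.840257
y_1 = 1.840257: f = 0.422834, f' = 2.311514 → y_2 = 1.840257 - (0.422834)/(2.311514) = 1.657332

1.6573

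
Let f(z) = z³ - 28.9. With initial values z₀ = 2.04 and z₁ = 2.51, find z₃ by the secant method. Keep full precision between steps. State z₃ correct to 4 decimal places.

f(z_0) = -20.410336, f(z_1) = -13.086749
z_2 = 2.510000 - (-13.086749)·(2.510000 - 2.040000)/(-13.086749 - (-20.410336)) = 3.349858; f(z_2) = 8.690589
z_3 = 3.349858 - (8.690589)·(3.349858 - 2.510000)/(8.690589 - (-13.086749)) = 3.014699; f(z_3) = -1.501169

3.0147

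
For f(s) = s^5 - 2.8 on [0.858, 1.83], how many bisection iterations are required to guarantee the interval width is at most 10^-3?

Initial width b − a = 1.83 − 0.858 = 0.972000.
After n steps the width is (b−a)/2^n; need (b−a)/2^n ≤ 10^-3.
So n ≥ log₂(0.972000/10^-3) = log₂(972.0000) ≈ 9.9248.
Hence n = 10.

10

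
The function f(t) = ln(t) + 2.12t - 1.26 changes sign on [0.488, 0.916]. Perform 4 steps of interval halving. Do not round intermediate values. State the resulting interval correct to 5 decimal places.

f(0.488000) = -0.942880, f(0.916000) = 0.594181 (opposite signs)
step 1: m = 0.702000, f(m) = -0.125582 < 0 → root in [0.702000, 0.916000]
step 2: m = 0.809000, f(m) = 0.243124 > 0 → root in [0.702000, 0.809000]
step 3: m = 0.755500, f(m) = 0.061285 > 0 → root in [0.702000, 0.755500]
step 4: m = 0.728750, f(m) = -0.031475 < 0 → root in [0.728750, 0.755500]

[0.72875, 0.75550]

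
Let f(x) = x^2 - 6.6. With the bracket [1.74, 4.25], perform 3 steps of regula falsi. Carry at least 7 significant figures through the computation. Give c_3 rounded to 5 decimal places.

False-position update: c = (a·f(b) − b·f(a))/(f(b) − f(a)); replace the endpoint whose sign matches f(c).
f(1.740000) = -3.572400, f(4.250000) = 11.462500
step 1: c = 2.336394, f(c) = -1.141263 < 0 → new bracket [2.336394, 4.250000]
step 2: c = 2.509670, f(c) = -0.301557 < 0 → new bracket [2.509670, 4.250000]
step 3: c = 2.554281, f(c) = -0.075648 < 0 → new bracket [2.554281, 4.250000]

2.55428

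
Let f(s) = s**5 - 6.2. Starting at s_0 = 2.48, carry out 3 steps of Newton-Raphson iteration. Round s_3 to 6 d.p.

1.503298

f'(s) = 5s**4
s_0 = 2.480000: f = 87.612002, f' = 189.137101 → s_1 = 2.480000 - (87.612002)/(189.137101) = 2.016780
s_1 = 2.016780: f = 27.165153, f' = 82.718852 → s_2 = 2.016780 - (27.165153)/(82.718852) = 1.688377
s_2 = 1.688377: f = 7.519782, f' = 40.630088 → s_3 = 1.688377 - (7.519782)/(40.630088) = 1.503298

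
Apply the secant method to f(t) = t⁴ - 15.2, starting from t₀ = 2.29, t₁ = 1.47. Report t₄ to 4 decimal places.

f(t_0) = 12.300585, f(t_1) = -10.530511
t_2 = 1.470000 - (-10.530511)·(1.470000 - 2.290000)/(-10.530511 - (12.300585)) = 1.848213; f(t_2) = -3.531685
t_3 = 1.848213 - (-3.531685)·(1.848213 - 1.470000)/(-3.531685 - (-10.530511)) = 2.039064; f(t_3) = 2.087136
t_4 = 2.039064 - (2.087136)·(2.039064 - 1.848213)/(2.087136 - (-3.531685)) = 1.968171; f(t_4) = -0.194462

1.9682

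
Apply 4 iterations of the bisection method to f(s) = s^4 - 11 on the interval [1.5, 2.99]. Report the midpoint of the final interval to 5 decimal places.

f(1.500000) = -5.937500, f(2.990000) = 68.925388 (opposite signs)
step 1: m = 2.245000, f(m) = 14.401852 > 0 → root in [1.500000, 2.245000]
step 2: m = 1.872500, f(m) = 1.293833 > 0 → root in [1.500000, 1.872500]
step 3: m = 1.686250, f(m) = -2.914854 < 0 → root in [1.686250, 1.872500]
step 4: m = 1.779375, f(m) = -0.975333 < 0 → root in [1.779375, 1.872500]
Midpoint of [1.779375, 1.872500] = 1.825937

1.82594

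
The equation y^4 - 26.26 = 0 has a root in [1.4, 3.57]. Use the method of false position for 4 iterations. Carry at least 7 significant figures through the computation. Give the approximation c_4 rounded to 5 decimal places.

False-position update: c = (a·f(b) − b·f(a))/(f(b) − f(a)); replace the endpoint whose sign matches f(c).
f(1.400000) = -22.418400, f(3.570000) = 136.172476
step 1: c = 1.706751, f(c) = -17.774435 < 0 → new bracket [1.706751, 3.570000]
step 2: c = 1.921878, f(c) = -12.617194 < 0 → new bracket [1.921878, 3.570000]
step 3: c = 2.061637, f(c) = -8.194538 < 0 → new bracket [2.061637, 3.570000]
step 4: c = 2.147255, f(c) = -5.001418 < 0 → new bracket [2.147255, 3.570000]

2.14725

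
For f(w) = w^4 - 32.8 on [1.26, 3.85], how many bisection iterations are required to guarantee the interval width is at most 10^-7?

Initial width b − a = 3.85 − 1.26 = 2.590000.
After n steps the width is (b−a)/2^n; need (b−a)/2^n ≤ 10^-7.
So n ≥ log₂(2.590000/10^-7) = log₂(25900000.0000) ≈ 24.6264.
Hence n = 25.

25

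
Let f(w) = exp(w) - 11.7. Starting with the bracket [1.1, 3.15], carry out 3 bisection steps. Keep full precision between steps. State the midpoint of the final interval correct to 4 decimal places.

f(1.100000) = -8.695834, f(3.150000) = 11.636065 (opposite signs)
step 1: m = 2.125000, f(m) = -3.327103 < 0 → root in [2.125000, 3.150000]
step 2: m = 2.637500, f(m) = 2.278214 > 0 → root in [2.125000, 2.637500]
step 3: m = 2.381250, f(m) = -0.881583 < 0 → root in [2.381250, 2.637500]
Midpoint of [2.381250, 2.637500] = 2.509375

2.5094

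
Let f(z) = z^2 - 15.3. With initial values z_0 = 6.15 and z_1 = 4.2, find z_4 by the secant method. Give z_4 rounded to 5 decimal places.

f(z_0) = 22.522500, f(z_1) = 2.340000
z_2 = 4.200000 - (2.340000)·(4.200000 - 6.150000)/(2.340000 - (22.522500)) = 3.973913; f(z_2) = 0.491985
z_3 = 3.973913 - (0.491985)·(3.973913 - 4.200000)/(0.491985 - (2.340000)) = 3.913723; f(z_3) = 0.017231
z_4 = 3.913723 - (0.017231)·(3.913723 - 3.973913)/(0.017231 - (0.491985)) = 3.911539; f(z_4) = 0.000136

3.91154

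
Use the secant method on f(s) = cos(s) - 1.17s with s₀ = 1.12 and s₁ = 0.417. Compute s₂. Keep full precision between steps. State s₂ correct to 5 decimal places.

f(s_0) = -0.874718, f(s_1) = 0.426418
s_2 = 0.417000 - (0.426418)·(0.417000 - 1.120000)/(0.426418 - (-0.874718)) = 0.647393; f(s_2) = 0.040210

0.64739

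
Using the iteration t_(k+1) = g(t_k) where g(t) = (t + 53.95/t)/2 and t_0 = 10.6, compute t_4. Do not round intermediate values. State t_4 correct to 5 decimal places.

7.34507

t_1 = g(10.600000) = 7.844811
t_2 = g(7.844811) = 7.360984
t_3 = g(7.360984) = 7.345084
t_4 = g(7.345084) = 7.345066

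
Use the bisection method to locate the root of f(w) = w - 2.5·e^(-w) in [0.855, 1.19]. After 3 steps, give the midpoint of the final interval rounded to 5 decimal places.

f(0.855000) = -0.208208, f(1.190000) = 0.429447 (opposite signs)
step 1: m = 1.022500, f(m) = 0.123264 > 0 → root in [0.855000, 1.022500]
step 2: m = 0.938750, f(m) = -0.039041 < 0 → root in [0.938750, 1.022500]
step 3: m = 0.980625, f(m) = 0.042933 > 0 → root in [0.938750, 0.980625]
Midpoint of [0.938750, 0.980625] = 0.959688

0.95969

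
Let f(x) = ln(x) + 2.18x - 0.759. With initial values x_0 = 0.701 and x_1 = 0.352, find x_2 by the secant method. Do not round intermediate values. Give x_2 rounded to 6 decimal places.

f(x_0) = 0.413933, f(x_1) = -1.035764
x_2 = 0.352000 - (-1.035764)·(0.352000 - 0.701000)/(-1.035764 - (0.413933)) = 0.601350; f(x_2) = 0.043364

0.601350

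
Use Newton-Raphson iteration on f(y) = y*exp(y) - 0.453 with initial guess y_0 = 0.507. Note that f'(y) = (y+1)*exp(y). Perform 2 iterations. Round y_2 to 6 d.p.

Newton update: y ← y − f(y)/f'(y).
y_0 = 0.507000: f = 0.388774, f' = 2.502076 → y_1 = 0.507000 - (0.388774)/(2.502076) = 0.351620
y_1 = 0.351620: f = 0.046781, f' = 1.921149 → y_2 = 0.351620 - (0.046781)/(1.921149) = 0.327269

0.327269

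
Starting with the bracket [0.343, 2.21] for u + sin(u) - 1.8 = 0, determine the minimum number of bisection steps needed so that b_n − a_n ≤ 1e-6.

21

Initial width b − a = 2.21 − 0.343 = 1.867000.
After n steps the width is (b−a)/2^n; need (b−a)/2^n ≤ 1e-6.
So n ≥ log₂(1.867000/1e-6) = log₂(1867000.0000) ≈ 20.8323.
Hence n = 21.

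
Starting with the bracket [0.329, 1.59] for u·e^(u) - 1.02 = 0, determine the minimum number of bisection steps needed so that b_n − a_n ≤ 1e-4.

14

Initial width b − a = 1.59 − 0.329 = 1.261000.
After n steps the width is (b−a)/2^n; need (b−a)/2^n ≤ 1e-4.
So n ≥ log₂(1.261000/1e-4) = log₂(12610.0000) ≈ 13.6223.
Hence n = 14.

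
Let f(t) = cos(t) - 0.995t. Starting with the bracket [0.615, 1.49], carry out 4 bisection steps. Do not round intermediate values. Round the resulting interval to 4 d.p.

[0.7244, 0.7791]

f(0.615000) = 0.204848, f(1.490000) = -1.401842 (opposite signs)
step 1: m = 1.052500, f(m) = -0.551837 < 0 → root in [0.615000, 1.052500]
step 2: m = 0.833750, f(m) = -0.157477 < 0 → root in [0.615000, 0.833750]
step 3: m = 0.724375, f(m) = 0.028161 > 0 → root in [0.724375, 0.833750]
step 4: m = 0.779062, f(m) = -0.063595 < 0 → root in [0.724375, 0.779062]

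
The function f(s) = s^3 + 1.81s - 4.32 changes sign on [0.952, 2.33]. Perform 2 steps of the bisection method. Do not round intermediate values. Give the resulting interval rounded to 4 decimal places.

[0.9520, 1.2965]

f(0.952000) = -1.734079, f(2.330000) = 12.546637 (opposite signs)
step 1: m = 1.641000, f(m) = 3.069228 > 0 → root in [0.952000, 1.641000]
step 2: m = 1.296500, f(m) = 0.205968 > 0 → root in [0.952000, 1.296500]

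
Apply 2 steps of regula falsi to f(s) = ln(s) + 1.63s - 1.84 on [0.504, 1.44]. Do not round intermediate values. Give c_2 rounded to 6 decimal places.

f(0.504000) = -1.703659, f(1.440000) = 0.871843
step 1: c = 1.123151, f(c) = 0.106874 > 0 → new bracket [0.504000, 1.123151]
step 2: c = 1.086603, f(c) = 0.014219 > 0 → new bracket [0.504000, 1.086603]

1.086603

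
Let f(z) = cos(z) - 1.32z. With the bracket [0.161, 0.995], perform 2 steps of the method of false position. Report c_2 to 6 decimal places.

0.614986

False-position update: c = (a·f(b) − b·f(a))/(f(b) − f(a)); replace the endpoint whose sign matches f(c).
f(0.161000) = 0.774547, f(0.995000) = -0.768897
step 1: c = 0.579527, f(c) = 0.071747 > 0 → new bracket [0.579527, 0.995000]
step 2: c = 0.614986, f(c) = 0.005000 > 0 → new bracket [0.614986, 0.995000]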